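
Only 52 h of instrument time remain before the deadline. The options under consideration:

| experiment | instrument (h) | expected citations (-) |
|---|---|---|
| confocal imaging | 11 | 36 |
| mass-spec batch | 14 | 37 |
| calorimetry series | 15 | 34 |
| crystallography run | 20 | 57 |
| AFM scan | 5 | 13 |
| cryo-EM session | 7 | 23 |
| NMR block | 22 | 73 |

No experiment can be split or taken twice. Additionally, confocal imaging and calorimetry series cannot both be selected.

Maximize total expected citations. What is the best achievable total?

Filling by ratio: confocal imaging + AFM scan + cryo-EM session + NMR block for 145, with 7 h left unused.
Dropping cryo-EM session frees 7 h; slotting in mass-spec batch (14 h) lifts the total to 159 at 52 h.
No other feasible combination exceeds 159.

159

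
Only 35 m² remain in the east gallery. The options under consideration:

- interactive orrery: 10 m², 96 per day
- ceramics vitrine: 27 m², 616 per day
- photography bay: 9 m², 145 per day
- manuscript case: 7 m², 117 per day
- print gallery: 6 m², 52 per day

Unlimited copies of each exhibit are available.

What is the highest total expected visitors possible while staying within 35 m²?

The ratio ordering already packs tightly: ceramics vitrine + manuscript case, 34 m², 733.
Nothing else within 35 m² beats 733.

733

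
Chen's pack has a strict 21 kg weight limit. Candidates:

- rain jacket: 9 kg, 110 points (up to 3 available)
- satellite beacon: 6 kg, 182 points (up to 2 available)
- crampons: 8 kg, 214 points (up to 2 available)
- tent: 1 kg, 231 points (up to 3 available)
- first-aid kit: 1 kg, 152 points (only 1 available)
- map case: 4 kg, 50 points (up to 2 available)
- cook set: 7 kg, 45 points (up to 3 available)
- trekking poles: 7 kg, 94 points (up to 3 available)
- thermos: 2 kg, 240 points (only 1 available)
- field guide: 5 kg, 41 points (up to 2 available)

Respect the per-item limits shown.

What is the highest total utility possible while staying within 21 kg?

1481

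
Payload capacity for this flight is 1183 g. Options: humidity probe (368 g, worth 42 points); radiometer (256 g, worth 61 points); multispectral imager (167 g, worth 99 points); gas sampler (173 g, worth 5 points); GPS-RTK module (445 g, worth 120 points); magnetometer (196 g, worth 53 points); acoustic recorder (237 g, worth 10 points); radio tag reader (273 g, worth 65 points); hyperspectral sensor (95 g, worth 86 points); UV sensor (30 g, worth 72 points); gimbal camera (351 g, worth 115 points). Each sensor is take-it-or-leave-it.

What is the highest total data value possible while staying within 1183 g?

498

A density-first pass picks radiometer + multispectral imager + magnetometer + hyperspectral sensor + UV sensor + gimbal camera — 486 at 1095 g.
Dropping magnetometer frees 196 g; slotting in radio tag reader (273 g) lifts the total to 498 at 1172 g.
Runner-up multispectral imager + GPS-RTK module + hyperspectral sensor + UV sensor + gimbal camera tops out at 492.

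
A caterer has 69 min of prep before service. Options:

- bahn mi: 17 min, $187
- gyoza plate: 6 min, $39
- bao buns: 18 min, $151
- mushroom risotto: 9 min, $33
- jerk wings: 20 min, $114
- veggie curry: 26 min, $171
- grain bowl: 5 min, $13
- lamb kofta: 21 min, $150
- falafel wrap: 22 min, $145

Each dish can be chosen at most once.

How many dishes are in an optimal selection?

4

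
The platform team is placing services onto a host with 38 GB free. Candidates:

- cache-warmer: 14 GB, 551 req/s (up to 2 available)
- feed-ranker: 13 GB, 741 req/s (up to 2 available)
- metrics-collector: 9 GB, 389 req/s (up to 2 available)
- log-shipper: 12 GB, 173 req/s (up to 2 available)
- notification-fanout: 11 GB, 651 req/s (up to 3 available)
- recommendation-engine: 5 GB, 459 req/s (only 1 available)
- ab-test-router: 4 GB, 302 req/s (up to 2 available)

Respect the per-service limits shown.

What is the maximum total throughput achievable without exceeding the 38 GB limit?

2455

Greedy by ratio would take 2×notification-fanout + recommendation-engine + 2×ab-test-router: 35 GB used, total 2365.
Dropping notification-fanout frees 11 GB; slotting in feed-ranker (13 GB) lifts the total to 2455 at 37 GB.
The spare 1 GB is too small for any remaining service, and no exchange beats 2455.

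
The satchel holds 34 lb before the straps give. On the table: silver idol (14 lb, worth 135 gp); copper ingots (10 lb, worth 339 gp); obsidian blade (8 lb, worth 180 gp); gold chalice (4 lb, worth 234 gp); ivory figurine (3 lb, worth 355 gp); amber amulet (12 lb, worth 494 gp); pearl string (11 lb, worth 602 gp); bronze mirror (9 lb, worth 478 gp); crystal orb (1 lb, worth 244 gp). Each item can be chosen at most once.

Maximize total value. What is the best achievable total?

Greedy by ratio would take gold chalice + ivory figurine + pearl string + bronze mirror + crystal orb: 28 lb used, total 1913.
The 4 lb tied up in gold chalice is better spent on copper ingots — total rises to 2018 (34 lb).
The closest alternative, gold chalice + ivory figurine + amber amulet + pearl string + crystal orb, reaches only 1929.

2018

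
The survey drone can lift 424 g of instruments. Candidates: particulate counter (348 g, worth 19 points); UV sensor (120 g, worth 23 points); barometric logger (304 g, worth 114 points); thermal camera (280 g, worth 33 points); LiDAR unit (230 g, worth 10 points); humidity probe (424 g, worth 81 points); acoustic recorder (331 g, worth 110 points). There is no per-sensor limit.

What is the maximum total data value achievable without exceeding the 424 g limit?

137

Best packing: UV sensor + barometric logger — 424 g, 137 total.
Nothing else within 424 g beats 137.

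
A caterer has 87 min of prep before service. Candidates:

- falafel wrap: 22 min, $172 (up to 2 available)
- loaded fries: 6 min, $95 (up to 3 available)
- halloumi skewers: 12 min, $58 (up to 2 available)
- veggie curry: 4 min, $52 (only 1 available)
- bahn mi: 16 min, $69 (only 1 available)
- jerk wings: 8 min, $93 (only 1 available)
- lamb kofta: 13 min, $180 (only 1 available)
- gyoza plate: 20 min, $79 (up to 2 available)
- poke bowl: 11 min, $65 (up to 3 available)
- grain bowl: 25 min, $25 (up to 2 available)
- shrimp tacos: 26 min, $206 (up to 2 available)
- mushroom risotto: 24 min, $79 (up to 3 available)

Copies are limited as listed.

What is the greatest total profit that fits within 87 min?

954

A density-first pass picks 3×loaded fries + veggie curry + jerk wings + lamb kofta + poke bowl + shrimp tacos — 881 at 80 min.
Replace poke bowl and shrimp tacos with 2×falafel wrap: the trade gains 73 net, giving 954 at 87 min.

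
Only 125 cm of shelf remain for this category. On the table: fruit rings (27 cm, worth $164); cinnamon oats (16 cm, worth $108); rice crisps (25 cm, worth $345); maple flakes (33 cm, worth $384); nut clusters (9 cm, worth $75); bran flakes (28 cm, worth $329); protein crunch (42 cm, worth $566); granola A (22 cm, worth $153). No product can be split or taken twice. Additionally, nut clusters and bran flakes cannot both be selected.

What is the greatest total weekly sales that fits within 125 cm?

Best packing: cinnamon oats + rice crisps + maple flakes + nut clusters + protein crunch — 125 cm, 1478 total.

1478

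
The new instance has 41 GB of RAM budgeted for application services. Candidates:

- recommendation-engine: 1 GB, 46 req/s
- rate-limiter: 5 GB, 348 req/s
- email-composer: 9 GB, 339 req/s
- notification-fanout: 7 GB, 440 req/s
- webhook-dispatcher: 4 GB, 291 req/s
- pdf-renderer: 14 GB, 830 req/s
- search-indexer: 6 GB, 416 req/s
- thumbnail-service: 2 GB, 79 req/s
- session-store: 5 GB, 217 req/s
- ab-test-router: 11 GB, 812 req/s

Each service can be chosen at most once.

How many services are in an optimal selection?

Optimal total is 2743.
recommendation-engine + rate-limiter + webhook-dispatcher + pdf-renderer + search-indexer + ab-test-router hits 2743 at 41 GB.
All optima have 6 services.

6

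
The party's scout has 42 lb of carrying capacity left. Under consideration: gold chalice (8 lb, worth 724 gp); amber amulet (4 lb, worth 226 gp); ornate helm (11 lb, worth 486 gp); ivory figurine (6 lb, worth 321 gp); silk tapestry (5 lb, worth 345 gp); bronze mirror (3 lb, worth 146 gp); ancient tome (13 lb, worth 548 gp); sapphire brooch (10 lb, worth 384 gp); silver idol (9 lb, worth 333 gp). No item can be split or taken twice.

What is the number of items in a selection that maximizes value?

Optimal total is 2355.
gold chalice + ornate helm + ivory figurine + silk tapestry + bronze mirror + silver idol hits 2355 at 42 lb.
Any selection reaching 2355 contains exactly 6 items.

6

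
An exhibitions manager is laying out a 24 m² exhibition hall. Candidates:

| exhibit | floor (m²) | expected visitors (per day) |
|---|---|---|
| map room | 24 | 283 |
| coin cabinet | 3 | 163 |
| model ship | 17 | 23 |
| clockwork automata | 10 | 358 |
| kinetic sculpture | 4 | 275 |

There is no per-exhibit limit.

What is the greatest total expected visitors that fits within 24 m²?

1650

Best packing: 6×kinetic sculpture — 24 m², 1650 total.
Every other selection either busts 24 m² or fails to beat 1650.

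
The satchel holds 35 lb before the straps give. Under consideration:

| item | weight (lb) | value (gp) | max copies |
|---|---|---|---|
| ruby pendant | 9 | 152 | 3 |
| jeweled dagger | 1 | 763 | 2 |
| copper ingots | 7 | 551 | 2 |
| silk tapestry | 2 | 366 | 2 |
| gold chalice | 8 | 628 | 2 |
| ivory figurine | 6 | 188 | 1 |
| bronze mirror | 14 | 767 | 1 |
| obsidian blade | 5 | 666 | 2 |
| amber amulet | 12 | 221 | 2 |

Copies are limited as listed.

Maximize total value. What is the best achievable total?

4846

A density-first pass picks 2×jeweled dagger + 2×copper ingots + 2×silk tapestry + 2×obsidian blade — 4692 at 30 lb.
Dropping 2×copper ingots frees 14 lb; slotting in 2×gold chalice (16 lb) lifts the total to 4846 at 32 lb.
That's the maximum — no swap from here does better than 4846.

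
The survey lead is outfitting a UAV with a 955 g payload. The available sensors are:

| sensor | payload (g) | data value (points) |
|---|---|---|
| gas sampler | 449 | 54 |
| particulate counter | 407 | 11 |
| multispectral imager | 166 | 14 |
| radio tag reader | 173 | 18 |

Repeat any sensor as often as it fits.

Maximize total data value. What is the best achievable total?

Best packing: 2×gas sampler — 898 g, 108 total.
That's the maximum — no swap from here does better than 108.

108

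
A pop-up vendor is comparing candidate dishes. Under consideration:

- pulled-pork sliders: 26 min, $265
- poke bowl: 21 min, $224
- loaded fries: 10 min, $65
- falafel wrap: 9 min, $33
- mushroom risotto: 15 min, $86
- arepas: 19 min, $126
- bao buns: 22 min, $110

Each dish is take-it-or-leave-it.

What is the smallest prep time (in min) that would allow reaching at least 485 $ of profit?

Look for the lowest-prep combination reaching 485.
pulled-pork sliders + poke bowl: 489 profit at 47 min.
No combination under 47 min hits 485.

47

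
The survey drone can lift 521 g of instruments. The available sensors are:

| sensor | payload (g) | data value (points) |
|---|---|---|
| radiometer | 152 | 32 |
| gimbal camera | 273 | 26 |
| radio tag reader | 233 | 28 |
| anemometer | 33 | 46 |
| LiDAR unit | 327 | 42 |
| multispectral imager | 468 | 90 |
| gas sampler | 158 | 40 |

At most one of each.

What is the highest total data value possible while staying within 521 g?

136

Filling by ratio: radiometer + anemometer + gas sampler for 118, with 178 g left unused.
Replace radiometer and gas sampler with multispectral imager: the trade gains 18 net, giving 136 at 501 g.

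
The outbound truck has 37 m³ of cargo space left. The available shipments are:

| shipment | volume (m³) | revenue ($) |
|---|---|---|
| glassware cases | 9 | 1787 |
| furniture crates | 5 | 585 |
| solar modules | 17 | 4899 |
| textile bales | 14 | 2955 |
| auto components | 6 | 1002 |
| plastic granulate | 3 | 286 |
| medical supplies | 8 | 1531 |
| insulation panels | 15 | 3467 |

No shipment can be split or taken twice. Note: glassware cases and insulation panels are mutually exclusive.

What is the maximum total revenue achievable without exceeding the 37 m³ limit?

8951

Best packing: furniture crates + solar modules + insulation panels — 37 m³, 8951 total.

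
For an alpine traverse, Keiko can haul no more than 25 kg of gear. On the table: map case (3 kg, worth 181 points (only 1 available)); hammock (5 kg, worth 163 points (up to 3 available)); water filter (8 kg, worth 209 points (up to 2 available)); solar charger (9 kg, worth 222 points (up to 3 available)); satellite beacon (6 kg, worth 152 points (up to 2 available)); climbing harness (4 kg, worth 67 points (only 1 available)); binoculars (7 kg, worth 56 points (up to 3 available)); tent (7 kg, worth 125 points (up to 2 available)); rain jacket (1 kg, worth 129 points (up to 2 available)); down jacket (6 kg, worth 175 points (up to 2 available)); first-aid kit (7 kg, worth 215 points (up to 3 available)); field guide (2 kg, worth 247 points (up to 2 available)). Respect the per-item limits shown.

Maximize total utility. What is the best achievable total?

1434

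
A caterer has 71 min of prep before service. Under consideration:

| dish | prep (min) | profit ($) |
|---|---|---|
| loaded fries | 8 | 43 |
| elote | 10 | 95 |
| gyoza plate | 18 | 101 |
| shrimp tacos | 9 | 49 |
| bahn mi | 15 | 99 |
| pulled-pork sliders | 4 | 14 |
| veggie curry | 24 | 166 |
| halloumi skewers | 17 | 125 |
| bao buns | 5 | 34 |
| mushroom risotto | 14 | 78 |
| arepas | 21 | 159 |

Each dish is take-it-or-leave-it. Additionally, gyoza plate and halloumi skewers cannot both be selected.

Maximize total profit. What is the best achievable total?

521

A density-first pass picks elote + bahn mi + halloumi skewers + bao buns + arepas — 512 at 68 min.
The 5 min tied up in bao buns is better spent on loaded fries — total rises to 521 (71 min).
Next best is elote + bahn mi + veggie curry + halloumi skewers + bao buns at 519 (71 min) — short by 2.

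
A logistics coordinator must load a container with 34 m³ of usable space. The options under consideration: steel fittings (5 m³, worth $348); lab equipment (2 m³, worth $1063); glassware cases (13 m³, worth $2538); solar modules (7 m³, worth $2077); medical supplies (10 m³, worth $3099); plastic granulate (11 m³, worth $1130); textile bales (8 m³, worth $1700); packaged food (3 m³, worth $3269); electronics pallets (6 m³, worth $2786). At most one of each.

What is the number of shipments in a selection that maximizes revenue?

5

Best achievable revenue is 12931.
For example solar modules + medical supplies + textile bales + packaged food + electronics pallets achieves it, using 34 m³.
Any selection reaching 12931 contains exactly 5 shipments.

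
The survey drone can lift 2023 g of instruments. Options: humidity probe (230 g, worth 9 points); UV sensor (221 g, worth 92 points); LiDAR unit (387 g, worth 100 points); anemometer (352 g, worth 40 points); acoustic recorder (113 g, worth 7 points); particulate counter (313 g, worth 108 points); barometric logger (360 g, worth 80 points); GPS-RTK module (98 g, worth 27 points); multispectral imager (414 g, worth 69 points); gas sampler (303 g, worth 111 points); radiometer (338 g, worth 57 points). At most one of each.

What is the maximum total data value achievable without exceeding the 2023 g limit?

575

Best packing: UV sensor + LiDAR unit + particulate counter + barometric logger + GPS-RTK module + gas sampler + radiometer — 2020 g, 575 total.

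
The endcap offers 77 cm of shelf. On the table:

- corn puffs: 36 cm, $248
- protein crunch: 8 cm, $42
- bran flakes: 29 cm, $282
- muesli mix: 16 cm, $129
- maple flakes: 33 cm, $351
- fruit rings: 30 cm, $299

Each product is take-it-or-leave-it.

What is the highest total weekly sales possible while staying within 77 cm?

The ratio heuristic lands on protein crunch + maple flakes + fruit rings (692) but leaves 6 cm idle.
Replace protein crunch and maple flakes with bran flakes + muesli mix: the trade gains 18 net, giving 710 at 75 cm.
The closest alternative, protein crunch + maple flakes + fruit rings, reaches only 692.

710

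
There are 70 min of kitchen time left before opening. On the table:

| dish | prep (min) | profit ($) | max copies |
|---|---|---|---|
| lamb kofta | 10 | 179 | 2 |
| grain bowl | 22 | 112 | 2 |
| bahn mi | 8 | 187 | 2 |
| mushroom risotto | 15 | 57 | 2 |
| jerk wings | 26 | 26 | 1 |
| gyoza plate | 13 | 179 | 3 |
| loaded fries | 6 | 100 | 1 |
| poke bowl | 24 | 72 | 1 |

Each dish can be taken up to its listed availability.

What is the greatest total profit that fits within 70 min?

Best packing: 2×lamb kofta + 2×bahn mi + 2×gyoza plate + loaded fries — 68 min, 1190 total.
Nothing else within 70 min beats 1190.

1190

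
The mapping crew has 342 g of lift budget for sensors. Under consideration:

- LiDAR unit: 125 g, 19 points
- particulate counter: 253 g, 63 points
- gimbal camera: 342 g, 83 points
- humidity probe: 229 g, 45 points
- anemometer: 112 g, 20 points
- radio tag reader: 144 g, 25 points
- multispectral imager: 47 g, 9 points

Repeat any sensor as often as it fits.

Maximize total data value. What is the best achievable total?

83

The ratio heuristic lands on particulate counter + multispectral imager (72) but leaves 42 g idle.
The 300 g tied up in particulate counter and multispectral imager is better spent on gimbal camera — total rises to 83 (342 g).
Nothing else within 342 g beats 83.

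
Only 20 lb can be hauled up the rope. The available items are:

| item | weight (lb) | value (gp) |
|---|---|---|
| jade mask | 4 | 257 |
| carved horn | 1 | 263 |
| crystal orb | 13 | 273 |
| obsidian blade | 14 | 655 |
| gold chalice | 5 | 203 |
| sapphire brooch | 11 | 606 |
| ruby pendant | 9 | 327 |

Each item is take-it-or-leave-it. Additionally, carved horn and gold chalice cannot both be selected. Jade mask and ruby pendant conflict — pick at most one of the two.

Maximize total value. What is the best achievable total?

1175

Ranking by ratio (value/lb): carved horn 263.00, jade mask 64.25, sapphire brooch 55.09, obsidian blade 46.79.
The ratio heuristic lands on jade mask + carved horn + sapphire brooch (1126) but leaves 4 lb idle.
Replace sapphire brooch with obsidian blade: the trade gains 49 net, giving 1175 at 19 lb.
Runner-up jade mask + carved horn + sapphire brooch tops out at 1126.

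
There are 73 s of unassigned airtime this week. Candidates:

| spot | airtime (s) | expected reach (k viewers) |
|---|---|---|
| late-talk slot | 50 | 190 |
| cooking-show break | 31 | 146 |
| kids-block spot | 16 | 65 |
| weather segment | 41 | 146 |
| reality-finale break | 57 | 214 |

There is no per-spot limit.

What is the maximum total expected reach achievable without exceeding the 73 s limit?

Ranking by ratio (expected reach/s): cooking-show break 4.71, kids-block spot 4.06, late-talk slot 3.80.
Taking 2×cooking-show break: 62 s used, 292 in expected reach.
Every other selection either busts 73 s or fails to beat 292.

292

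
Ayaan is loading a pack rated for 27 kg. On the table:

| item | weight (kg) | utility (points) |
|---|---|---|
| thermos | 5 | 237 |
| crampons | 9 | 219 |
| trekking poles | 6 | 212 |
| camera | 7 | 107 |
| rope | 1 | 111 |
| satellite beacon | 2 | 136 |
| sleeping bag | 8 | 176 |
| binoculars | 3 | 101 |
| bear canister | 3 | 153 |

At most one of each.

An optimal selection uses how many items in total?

Optimal total is 1068.
For example thermos + crampons + trekking poles + rope + satellite beacon + bear canister achieves it, using 26 kg.
Every optimal selection uses 6 items.

6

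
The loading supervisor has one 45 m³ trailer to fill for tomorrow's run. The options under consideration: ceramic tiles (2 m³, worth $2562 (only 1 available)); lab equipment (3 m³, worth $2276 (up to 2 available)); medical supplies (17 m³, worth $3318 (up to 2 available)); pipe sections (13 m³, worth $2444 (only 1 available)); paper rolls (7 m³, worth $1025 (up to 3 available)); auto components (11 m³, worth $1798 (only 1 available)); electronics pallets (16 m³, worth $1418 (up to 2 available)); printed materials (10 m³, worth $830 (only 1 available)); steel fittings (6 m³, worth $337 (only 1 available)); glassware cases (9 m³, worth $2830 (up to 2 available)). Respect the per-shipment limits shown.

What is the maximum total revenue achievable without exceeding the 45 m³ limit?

The ratio ordering already packs tightly: ceramic tiles + 2×lab equipment + medical supplies + 2×glassware cases, 43 m³, 16092.
Nothing else within 45 m³ beats 16092.

16092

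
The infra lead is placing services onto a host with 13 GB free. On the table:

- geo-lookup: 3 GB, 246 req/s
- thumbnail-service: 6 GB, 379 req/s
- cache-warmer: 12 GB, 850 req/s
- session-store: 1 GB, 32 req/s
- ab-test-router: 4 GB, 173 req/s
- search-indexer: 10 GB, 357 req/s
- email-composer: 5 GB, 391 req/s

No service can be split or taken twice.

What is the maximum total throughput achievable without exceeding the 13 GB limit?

Taking the top-ratio services first gives geo-lookup + session-store + ab-test-router + email-composer for 842 (13 GB).
Replace geo-lookup and ab-test-router and email-composer with cache-warmer: the trade gains 40 net, giving 882 at 13 GB.
Next best is cache-warmer at 850 (12 GB) — short by 32.

882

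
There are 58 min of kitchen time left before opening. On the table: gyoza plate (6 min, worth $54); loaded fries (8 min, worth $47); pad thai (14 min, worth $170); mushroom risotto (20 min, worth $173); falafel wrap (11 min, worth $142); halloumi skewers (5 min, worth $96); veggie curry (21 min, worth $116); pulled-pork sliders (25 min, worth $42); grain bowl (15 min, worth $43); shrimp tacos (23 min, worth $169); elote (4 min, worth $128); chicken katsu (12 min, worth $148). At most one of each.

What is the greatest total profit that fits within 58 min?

741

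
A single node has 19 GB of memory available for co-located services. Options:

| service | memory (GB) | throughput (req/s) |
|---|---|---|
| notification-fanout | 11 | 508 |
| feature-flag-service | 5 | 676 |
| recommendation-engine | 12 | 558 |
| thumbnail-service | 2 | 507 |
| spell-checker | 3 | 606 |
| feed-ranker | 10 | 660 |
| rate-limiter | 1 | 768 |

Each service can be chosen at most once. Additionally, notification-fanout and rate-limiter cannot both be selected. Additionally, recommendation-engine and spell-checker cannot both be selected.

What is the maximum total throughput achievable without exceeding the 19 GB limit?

2710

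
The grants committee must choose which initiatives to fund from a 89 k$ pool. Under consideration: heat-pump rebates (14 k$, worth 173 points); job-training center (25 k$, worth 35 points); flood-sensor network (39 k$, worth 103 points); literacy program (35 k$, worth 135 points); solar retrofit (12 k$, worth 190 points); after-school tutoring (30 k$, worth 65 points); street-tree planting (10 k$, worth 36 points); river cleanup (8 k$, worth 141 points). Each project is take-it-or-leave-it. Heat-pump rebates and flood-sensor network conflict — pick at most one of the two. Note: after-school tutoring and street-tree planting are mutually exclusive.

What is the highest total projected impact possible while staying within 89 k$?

675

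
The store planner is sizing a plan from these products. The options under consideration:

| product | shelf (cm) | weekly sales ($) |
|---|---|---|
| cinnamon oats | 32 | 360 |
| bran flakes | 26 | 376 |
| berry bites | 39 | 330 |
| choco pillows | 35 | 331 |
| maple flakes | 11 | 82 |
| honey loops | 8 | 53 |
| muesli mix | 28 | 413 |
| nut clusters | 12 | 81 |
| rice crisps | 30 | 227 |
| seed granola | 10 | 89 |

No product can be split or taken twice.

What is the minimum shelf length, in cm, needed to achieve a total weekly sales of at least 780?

Look for the lowest-shelf combination reaching 780.
bran flakes + muesli mix reaches 789 using 54 cm.
No combination under 54 cm hits 780.

54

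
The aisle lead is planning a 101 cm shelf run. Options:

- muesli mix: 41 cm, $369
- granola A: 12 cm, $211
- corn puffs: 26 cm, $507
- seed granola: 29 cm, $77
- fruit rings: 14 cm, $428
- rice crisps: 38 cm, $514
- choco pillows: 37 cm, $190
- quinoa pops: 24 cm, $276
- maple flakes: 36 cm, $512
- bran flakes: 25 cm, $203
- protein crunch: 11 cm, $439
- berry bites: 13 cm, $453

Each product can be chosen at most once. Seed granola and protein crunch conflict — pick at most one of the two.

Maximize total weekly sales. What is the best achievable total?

2339

By weekly sales per cm: protein crunch 39.91, berry bites 34.85, fruit rings 30.57 lead.
The ratio heuristic lands on granola A + corn puffs + fruit rings + quinoa pops + protein crunch + berry bites (2314) but leaves 1 cm idle.
The 36 cm tied up in granola A and quinoa pops is better spent on maple flakes — total rises to 2339 (100 cm).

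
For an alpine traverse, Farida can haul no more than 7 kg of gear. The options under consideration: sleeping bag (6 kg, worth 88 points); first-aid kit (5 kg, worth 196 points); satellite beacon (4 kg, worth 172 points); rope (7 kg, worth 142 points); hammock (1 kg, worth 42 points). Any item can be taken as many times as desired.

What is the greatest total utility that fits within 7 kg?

By utility per kg: satellite beacon 43.00, hammock 42.00, first-aid kit 39.20, rope 20.29 lead.
Taking satellite beacon + 3×hammock: 7 kg used, 298 in utility.
Every other selection either busts 7 kg or fails to beat 298.

298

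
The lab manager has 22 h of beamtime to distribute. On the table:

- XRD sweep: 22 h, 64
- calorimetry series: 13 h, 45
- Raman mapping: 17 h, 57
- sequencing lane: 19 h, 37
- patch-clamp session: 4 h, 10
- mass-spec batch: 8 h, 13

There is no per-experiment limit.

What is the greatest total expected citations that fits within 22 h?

67

A density-first pass picks calorimetry series + 2×patch-clamp session — 65 at 21 h.
Dropping calorimetry series and patch-clamp session frees 17 h; slotting in Raman mapping (17 h) lifts the total to 67 at 21 h.
That's the maximum — no swap from here does better than 67.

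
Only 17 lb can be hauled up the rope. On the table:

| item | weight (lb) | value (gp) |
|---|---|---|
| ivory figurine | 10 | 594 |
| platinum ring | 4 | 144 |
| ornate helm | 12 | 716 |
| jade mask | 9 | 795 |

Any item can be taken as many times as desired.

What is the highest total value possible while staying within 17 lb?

Ranking by ratio (value/lb): jade mask 88.33, ornate helm 59.67, ivory figurine 59.40.
Best packing: 2×platinum ring + jade mask — 17 lb, 1083 total.

1083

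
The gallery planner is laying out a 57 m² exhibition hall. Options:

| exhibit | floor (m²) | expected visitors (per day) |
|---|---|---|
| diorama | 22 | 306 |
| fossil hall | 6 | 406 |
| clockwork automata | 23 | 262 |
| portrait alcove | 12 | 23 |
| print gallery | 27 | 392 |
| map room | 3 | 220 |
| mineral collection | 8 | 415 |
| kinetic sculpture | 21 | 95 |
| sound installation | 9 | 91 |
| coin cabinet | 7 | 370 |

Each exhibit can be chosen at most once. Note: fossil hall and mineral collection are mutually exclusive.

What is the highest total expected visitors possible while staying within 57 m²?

Print gallery + map room + mineral collection + sound installation + coin cabinet uses 54 of the 57 m² and totals 1488.
An exhaustive check of the 1024 subsets confirms 1488.

1488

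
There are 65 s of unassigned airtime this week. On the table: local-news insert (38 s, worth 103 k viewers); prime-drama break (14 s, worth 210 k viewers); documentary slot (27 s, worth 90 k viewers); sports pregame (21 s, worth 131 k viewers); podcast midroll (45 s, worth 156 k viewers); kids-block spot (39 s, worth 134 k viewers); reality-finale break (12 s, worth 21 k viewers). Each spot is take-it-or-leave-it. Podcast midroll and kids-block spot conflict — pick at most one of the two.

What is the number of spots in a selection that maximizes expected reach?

3

The maximum expected reach within 65 s is 431.
For example prime-drama break + documentary slot + sports pregame achieves it, using 62 s.
All optima have 3 spots.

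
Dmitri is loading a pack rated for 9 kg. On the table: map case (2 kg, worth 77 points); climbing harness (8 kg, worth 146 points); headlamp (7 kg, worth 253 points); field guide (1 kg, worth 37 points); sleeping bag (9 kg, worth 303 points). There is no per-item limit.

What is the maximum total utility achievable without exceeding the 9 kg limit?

345

Density check — map case 38.50, field guide 37.00, headlamp 36.14 are the best per kg.
The ratio ordering already packs tightly: 4×map case + field guide, 9 kg, 345.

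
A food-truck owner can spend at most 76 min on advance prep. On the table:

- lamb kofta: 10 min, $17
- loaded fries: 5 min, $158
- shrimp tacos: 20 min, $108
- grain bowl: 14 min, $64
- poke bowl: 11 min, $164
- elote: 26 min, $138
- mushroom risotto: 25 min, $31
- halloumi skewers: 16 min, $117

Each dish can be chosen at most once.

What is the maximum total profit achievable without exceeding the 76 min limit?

641

Ranking by ratio (profit/min): loaded fries 31.60, poke bowl 14.91, halloumi skewers 7.31, shrimp tacos 5.40.
Taking the top-ratio dishes first gives lamb kofta + loaded fries + shrimp tacos + grain bowl + poke bowl + halloumi skewers for 628 (76 min).
The 30 min tied up in lamb kofta and shrimp tacos is better spent on elote — total rises to 641 (72 min).
Nothing else within 76 min beats 641.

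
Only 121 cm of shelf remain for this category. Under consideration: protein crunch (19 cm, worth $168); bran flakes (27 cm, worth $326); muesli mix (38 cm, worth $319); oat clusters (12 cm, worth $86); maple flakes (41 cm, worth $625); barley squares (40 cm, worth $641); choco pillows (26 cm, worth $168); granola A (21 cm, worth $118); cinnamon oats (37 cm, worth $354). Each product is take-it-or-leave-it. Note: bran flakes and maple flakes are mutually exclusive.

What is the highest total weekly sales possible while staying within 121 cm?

1620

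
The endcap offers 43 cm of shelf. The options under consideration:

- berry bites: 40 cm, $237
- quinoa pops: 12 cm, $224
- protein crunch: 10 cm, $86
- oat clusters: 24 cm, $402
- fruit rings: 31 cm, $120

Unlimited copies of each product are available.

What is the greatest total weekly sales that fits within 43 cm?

672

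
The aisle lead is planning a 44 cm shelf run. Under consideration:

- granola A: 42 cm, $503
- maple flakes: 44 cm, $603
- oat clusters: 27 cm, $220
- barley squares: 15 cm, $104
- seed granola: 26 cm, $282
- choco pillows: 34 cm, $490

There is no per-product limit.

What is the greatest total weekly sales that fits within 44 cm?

Greedy by ratio would take choco pillows: 34 cm used, total 490.
The 34 cm tied up in choco pillows is better spent on maple flakes — total rises to 603 (44 cm).
Nothing else within 44 cm beats 603.

603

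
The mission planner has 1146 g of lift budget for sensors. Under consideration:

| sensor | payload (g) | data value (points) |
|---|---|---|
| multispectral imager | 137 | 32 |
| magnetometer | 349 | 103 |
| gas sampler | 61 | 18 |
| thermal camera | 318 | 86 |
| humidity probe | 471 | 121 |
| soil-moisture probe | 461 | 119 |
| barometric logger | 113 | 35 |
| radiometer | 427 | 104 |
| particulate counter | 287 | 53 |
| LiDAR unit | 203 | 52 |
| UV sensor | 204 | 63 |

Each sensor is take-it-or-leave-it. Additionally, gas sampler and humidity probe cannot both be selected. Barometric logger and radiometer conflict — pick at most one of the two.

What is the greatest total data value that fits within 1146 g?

322

The ratio heuristic lands on magnetometer + gas sampler + thermal camera + barometric logger + UV sensor (305) but leaves 101 g idle.
Dropping gas sampler and thermal camera frees 379 g; slotting in humidity probe (471 g) lifts the total to 322 at 1137 g.
An exhaustive check of the 2048 subsets confirms 322.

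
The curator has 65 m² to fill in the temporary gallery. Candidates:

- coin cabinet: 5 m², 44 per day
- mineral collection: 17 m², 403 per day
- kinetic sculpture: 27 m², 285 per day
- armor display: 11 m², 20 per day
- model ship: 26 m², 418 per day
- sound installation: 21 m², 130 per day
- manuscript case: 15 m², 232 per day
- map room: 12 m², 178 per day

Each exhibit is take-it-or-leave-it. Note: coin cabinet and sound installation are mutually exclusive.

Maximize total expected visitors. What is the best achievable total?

1097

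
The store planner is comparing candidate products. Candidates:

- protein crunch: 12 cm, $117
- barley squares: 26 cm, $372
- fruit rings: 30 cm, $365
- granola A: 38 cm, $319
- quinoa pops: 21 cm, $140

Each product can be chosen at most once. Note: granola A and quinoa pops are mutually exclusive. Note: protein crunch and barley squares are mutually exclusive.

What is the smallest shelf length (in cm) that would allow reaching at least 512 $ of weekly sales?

47

Need the lightest bundle worth ≥ 512.
barley squares + quinoa pops reaches 512 using 47 cm.
No combination under 47 cm hits 512.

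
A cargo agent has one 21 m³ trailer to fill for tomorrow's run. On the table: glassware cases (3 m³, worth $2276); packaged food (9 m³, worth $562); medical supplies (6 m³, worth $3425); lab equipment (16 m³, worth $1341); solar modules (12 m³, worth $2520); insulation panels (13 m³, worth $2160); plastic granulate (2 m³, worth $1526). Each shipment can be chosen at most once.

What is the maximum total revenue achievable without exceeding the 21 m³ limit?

Greedy by ratio would take glassware cases + packaged food + medical supplies + plastic granulate: 20 m³ used, total 7789.
The 11 m³ tied up in packaged food and plastic granulate is better spent on solar modules — total rises to 8221 (21 m³).
An exhaustive check of the 128 subsets confirms 8221.

8221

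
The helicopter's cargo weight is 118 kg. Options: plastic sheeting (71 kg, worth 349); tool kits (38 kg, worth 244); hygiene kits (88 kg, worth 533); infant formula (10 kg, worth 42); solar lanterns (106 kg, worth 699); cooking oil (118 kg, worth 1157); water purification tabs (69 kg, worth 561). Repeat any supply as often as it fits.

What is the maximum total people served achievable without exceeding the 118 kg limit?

1157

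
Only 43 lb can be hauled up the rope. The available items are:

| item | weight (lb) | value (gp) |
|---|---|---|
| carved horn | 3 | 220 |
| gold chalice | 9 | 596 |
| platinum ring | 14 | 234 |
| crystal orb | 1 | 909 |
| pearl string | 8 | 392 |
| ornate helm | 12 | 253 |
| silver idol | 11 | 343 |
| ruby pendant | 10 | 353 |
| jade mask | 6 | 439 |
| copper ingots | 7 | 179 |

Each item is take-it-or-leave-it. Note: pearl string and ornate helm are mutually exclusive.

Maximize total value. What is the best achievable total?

Taking carved horn + gold chalice + crystal orb + pearl string + ruby pendant + jade mask: 37 lb used, 2909 in value.

2909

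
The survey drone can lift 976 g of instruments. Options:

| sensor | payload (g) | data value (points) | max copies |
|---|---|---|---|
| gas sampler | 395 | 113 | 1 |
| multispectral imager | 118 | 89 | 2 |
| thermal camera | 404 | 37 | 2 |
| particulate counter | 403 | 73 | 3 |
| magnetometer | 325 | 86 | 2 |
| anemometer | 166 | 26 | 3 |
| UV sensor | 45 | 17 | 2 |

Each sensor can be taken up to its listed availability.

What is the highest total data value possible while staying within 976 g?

By data value per g: multispectral imager 0.75, UV sensor 0.38, gas sampler 0.29, magnetometer 0.26 lead.
Filling by ratio: gas sampler + 2×multispectral imager + anemometer + 2×UV sensor for 351, with 89 g left unused.
Dropping gas sampler and anemometer frees 561 g; slotting in 2×magnetometer (650 g) lifts the total to 384 at 976 g.
Nothing else within 976 g beats 384.

384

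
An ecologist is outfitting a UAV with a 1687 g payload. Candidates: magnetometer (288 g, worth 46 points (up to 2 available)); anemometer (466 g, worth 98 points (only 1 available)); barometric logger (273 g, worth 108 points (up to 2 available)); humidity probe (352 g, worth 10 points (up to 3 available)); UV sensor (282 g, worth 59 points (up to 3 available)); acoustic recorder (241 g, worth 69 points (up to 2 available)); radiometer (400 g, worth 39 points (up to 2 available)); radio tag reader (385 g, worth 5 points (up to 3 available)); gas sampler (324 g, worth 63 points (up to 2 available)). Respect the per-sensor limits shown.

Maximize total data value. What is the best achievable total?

480

By data value per g: barometric logger 0.40, acoustic recorder 0.29, anemometer 0.21 lead.
Greedy by ratio would take anemometer + 2×barometric logger + 2×acoustic recorder: 1494 g used, total 452.
Dropping anemometer frees 466 g; slotting in 2×gas sampler (648 g) lifts the total to 480 at 1676 g.
Nothing else within 1687 g beats 480.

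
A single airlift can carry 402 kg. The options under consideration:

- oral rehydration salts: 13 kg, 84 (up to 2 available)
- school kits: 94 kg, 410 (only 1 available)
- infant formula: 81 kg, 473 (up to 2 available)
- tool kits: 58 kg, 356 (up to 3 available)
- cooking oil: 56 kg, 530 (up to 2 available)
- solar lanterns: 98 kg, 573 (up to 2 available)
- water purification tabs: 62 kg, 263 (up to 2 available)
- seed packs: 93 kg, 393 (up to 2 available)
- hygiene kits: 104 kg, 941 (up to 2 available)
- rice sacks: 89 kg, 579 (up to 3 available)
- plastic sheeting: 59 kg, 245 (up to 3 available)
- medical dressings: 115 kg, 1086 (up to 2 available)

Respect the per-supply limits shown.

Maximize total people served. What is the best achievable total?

3643

The ratio heuristic lands on 2×oral rehydration salts + 2×cooking oil + 2×medical dressings (3400) but leaves 34 kg idle.
Replace 2×oral rehydration salts and cooking oil with hygiene kits: the trade gains 243 net, giving 3643 at 390 kg.
No other feasible combination exceeds 3643.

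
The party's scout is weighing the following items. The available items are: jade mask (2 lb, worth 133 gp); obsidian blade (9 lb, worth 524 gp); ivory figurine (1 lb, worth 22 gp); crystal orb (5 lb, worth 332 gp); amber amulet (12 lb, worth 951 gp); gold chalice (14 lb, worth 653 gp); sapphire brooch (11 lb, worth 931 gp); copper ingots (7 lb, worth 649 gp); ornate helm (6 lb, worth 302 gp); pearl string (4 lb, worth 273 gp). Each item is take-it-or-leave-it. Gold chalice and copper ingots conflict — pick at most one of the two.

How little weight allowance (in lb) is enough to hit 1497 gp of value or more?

Look for the lowest-weight combination reaching 1497.
sapphire brooch + copper ingots: 1580 value at 18 lb.
Below 18 lb the best achievable stays under 1497.

18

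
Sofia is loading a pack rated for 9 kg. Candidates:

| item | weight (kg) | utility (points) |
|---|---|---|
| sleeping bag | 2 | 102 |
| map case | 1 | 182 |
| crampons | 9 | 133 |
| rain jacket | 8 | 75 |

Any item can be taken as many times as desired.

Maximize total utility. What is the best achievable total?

Best packing: 9×map case — 9 kg, 1638 total.

1638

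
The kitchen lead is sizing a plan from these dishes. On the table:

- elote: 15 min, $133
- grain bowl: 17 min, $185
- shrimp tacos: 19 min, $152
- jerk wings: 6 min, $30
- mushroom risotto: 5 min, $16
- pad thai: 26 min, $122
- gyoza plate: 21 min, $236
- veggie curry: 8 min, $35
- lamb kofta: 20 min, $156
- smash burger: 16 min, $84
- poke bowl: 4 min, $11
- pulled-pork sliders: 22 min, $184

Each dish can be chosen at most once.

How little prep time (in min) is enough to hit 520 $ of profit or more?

53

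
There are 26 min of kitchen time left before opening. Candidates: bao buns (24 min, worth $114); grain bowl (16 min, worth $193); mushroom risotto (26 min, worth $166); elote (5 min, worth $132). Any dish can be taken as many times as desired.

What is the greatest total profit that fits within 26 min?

660

Best packing: 5×elote — 25 min, 660 total.
That's the maximum — no swap from here does better than 660.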